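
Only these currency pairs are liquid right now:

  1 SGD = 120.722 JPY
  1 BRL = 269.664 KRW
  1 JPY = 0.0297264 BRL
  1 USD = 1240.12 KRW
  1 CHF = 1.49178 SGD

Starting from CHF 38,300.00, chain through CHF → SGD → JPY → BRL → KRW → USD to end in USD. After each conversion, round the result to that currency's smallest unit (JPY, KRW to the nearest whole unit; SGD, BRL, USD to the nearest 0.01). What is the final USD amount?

CHF 38,300.00 × 1.49178 = SGD 57,135.17
SGD 57,135.17 × 120.722 = JPY 6,897,472
JPY 6,897,472 × 0.0297264 = BRL 205,037.01
BRL 205,037.01 × 269.664 = KRW 55,291,100
KRW 55,291,100 ÷ 1240.12 = USD 44,585.28

USD 44,585.28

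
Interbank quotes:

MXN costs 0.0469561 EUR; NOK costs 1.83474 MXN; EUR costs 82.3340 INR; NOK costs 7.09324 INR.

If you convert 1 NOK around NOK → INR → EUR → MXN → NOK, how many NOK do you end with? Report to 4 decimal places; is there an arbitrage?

Around NOK → INR → EUR → MXN → NOK: 1 × 7.09324 ÷ 82.3340 ÷ 0.0469561 ÷ 1.83474 = 0.999997
Product ≈ 1 (deviation 0.000%, within rounding noise).

1.0000 (no arbitrage)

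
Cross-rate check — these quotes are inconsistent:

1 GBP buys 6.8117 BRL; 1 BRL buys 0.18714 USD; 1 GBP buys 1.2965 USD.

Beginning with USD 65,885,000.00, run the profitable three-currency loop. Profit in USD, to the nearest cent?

Profitable loop is USD → BRL → GBP → USD:
USD 65,885,000.00 ÷ 0.18714 = BRL 352,062,626.91
BRL 352,062,626.91 ÷ 6.8117 = GBP 51,684,987.14
GBP 51,684,987.14 × 1.2965 = USD 67,009,585.83
Profit = USD 67,009,585.83 − USD 65,885,000.00

Profit: USD 1,124,585.83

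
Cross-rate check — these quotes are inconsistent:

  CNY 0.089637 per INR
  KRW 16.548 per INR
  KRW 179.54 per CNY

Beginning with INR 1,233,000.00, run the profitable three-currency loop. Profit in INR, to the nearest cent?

Profitable loop is INR → KRW → CNY → INR:
INR 1,233,000.00 × 16.548 = KRW 20,403,684
KRW 20,403,684 ÷ 179.54 = CNY 113,644.22
CNY 113,644.22 ÷ 0.089637 = INR 1,267,827.17
Profit = INR 1,267,827.17 − INR 1,233,000.00

Profit: INR 34,827.17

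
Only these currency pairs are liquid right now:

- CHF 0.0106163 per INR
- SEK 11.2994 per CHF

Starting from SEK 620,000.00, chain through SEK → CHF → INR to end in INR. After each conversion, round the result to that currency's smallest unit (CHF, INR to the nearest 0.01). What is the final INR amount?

SEK 620,000.00 ÷ 11.2994 = CHF 54,870.17
CHF 54,870.17 ÷ 0.0106163 = INR 5,168,483.37

INR 5,168,483.37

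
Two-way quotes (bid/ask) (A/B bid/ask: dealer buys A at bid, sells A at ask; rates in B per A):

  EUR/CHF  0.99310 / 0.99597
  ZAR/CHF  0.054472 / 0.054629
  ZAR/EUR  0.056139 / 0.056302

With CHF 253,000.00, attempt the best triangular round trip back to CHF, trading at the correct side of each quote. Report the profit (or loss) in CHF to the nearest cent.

Best loop CHF → ZAR → EUR → CHF:
CHF 253,000.00 ÷ 0.054629 (buy ZAR at ask) = ZAR 4,631,239.82
ZAR 4,631,239.82 × 0.056139 (sell ZAR at bid) = EUR 259,993.17
EUR 259,993.17 × 0.99310 (sell EUR at bid) = CHF 258,199.22

Net profit: CHF 5,199.22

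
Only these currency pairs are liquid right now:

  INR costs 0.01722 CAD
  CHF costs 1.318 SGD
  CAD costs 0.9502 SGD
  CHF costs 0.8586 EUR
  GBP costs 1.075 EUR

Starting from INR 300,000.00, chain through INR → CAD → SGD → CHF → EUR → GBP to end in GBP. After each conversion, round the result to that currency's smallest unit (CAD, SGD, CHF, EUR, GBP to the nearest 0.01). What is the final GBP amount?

INR 300,000.00 × 0.01722 = CAD 5,166.00
CAD 5,166.00 × 0.9502 = SGD 4,908.73
SGD 4,908.73 ÷ 1.318 = CHF 3,724.38
CHF 3,724.38 × 0.8586 = EUR 3,197.75
EUR 3,197.75 ÷ 1.075 = GBP 2,974.65

GBP 2,974.65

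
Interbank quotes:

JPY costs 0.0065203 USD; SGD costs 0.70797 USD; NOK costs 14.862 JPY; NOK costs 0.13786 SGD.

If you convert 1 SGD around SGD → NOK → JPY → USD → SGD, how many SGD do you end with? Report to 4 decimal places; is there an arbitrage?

0.9929 (arbitrage exists)

Around SGD → NOK → JPY → USD → SGD: 1 ÷ 0.13786 × 14.862 × 0.0065203 ÷ 0.70797 = 0.992868
Product < 1; profitable direction is SGD → USD → JPY → NOK → SGD.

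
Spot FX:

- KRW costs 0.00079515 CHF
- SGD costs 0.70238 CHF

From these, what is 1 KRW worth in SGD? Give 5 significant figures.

1 KRW × 0.00079515 = 0.00079515 CHF
0.00079515 CHF ÷ 0.70238 = 0.00113208 SGD

KRW/SGD = 0.0011321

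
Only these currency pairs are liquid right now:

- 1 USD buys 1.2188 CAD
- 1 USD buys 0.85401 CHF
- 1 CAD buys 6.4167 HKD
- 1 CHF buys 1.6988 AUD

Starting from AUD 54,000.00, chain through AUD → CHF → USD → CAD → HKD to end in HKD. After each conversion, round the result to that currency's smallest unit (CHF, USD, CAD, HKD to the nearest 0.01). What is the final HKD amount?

HKD 291,093.60

AUD 54,000.00 ÷ 1.6988 = CHF 31,787.14
CHF 31,787.14 ÷ 0.85401 = USD 37,221.04
USD 37,221.04 × 1.2188 = CAD 45,365.00
CAD 45,365.00 × 6.4167 = HKD 291,093.60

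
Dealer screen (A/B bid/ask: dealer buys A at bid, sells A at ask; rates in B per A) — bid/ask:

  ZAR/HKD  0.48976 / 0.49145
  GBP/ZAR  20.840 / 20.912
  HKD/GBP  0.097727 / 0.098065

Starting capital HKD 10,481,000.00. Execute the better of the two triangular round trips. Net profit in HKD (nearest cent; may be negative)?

Net result: HKD -26,619.21 (no profitable arbitrage after spreads)

Best loop HKD → GBP → ZAR → HKD:
HKD 10,481,000.00 × 0.097727 (sell HKD at bid) = GBP 1,024,276.69
GBP 1,024,276.69 × 20.840 (sell GBP at bid) = ZAR 21,345,926.16
ZAR 21,345,926.16 × 0.48976 (sell ZAR at bid) = HKD 10,454,380.79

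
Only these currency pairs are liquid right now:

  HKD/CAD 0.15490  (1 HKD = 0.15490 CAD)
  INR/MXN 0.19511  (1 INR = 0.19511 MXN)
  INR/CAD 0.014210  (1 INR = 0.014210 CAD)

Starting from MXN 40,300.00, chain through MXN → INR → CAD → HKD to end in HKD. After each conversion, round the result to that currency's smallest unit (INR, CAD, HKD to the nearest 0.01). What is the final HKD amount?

MXN 40,300.00 ÷ 0.19511 = INR 206,550.15
INR 206,550.15 × 0.014210 = CAD 2,935.08
CAD 2,935.08 ÷ 0.15490 = HKD 18,948.22

HKD 18,948.22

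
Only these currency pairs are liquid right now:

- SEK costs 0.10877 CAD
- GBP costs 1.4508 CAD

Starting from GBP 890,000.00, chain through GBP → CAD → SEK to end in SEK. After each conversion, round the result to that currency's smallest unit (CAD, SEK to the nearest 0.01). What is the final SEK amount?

GBP 890,000.00 × 1.4508 = CAD 1,291,212.00
CAD 1,291,212.00 ÷ 0.10877 = SEK 11,871,030.62

SEK 11,871,030.62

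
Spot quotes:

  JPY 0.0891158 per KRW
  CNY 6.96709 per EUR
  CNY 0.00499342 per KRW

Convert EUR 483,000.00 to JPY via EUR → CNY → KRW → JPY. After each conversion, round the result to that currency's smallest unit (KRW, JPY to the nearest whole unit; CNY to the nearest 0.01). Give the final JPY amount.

EUR 483,000.00 × 6.96709 = CNY 3,365,104.47
CNY 3,365,104.47 ÷ 0.00499342 = KRW 673,907,757
KRW 673,907,757 × 0.0891158 = JPY 60,055,829

JPY 60,055,829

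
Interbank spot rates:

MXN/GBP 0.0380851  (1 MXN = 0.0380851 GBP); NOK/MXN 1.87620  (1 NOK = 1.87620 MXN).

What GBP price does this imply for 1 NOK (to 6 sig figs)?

NOK/GBP = 0.0714553

1 NOK × 1.87620 = 1.8762 MXN
1.8762 MXN × 0.0380851 = 0.0714553 GBP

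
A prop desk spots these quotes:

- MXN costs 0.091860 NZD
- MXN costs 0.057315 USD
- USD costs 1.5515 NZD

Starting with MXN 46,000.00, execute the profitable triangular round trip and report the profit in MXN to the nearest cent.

Profitable loop is MXN → NZD → USD → MXN:
MXN 46,000.00 × 0.091860 = NZD 4,225.56
NZD 4,225.56 ÷ 1.5515 = USD 2,723.53
USD 2,723.53 ÷ 0.057315 = MXN 47,518.66
Profit = MXN 47,518.66 − MXN 46,000.00

Profit: MXN 1,518.66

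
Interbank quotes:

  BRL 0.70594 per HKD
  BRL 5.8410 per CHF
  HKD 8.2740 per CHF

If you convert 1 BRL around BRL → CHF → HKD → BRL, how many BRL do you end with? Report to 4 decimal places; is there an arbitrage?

1.0000 (no arbitrage)

Around BRL → CHF → HKD → BRL: 1 ÷ 5.8410 × 8.2740 × 0.70594 = 0.999991
Product ≈ 1 (deviation 0.001%, within rounding noise).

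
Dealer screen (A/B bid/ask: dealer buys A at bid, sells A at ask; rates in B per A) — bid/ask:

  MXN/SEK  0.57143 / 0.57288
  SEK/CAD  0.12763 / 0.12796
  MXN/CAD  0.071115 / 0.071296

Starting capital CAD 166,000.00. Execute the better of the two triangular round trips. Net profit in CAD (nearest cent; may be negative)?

Best loop CAD → MXN → SEK → CAD:
CAD 166,000.00 ÷ 0.071296 (buy MXN at ask) = MXN 2,328,321.36
MXN 2,328,321.36 × 0.57143 (sell MXN at bid) = SEK 1,330,472.68
SEK 1,330,472.68 × 0.12763 (sell SEK at bid) = CAD 169,808.23

Net profit: CAD 3,808.23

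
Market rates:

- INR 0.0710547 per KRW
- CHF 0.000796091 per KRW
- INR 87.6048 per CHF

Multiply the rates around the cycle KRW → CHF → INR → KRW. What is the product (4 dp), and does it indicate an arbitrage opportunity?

Around KRW → CHF → INR → KRW: 1 × 0.000796091 × 87.6048 ÷ 0.0710547 = 0.981517
Product < 1; profitable direction is KRW → INR → CHF → KRW.

0.9815 (arbitrage exists)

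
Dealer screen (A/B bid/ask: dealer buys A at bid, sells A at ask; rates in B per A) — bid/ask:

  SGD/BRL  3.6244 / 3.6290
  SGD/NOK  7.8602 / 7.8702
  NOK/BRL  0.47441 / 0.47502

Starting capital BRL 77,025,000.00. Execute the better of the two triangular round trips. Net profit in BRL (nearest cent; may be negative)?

Best loop BRL → SGD → NOK → BRL:
BRL 77,025,000.00 ÷ 3.6290 (buy SGD at ask) = SGD 21,224,855.33
SGD 21,224,855.33 × 7.8602 (sell SGD at bid) = NOK 166,831,607.88
NOK 166,831,607.88 × 0.47441 (sell NOK at bid) = BRL 79,146,583.09

Net profit: BRL 2,121,583.09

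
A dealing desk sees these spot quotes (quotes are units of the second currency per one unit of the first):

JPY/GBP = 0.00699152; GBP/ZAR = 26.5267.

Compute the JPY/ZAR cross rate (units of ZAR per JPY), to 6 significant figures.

JPY/ZAR = 0.185462

1 JPY × 0.00699152 = 0.00699152 GBP
0.00699152 GBP × 26.5267 = 0.185462 ZAR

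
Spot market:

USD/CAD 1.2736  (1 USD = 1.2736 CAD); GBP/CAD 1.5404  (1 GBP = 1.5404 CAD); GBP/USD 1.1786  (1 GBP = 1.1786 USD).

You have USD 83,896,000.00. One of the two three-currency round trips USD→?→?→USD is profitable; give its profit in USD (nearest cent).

Profit: USD 2,198,474.15

Profitable loop is USD → GBP → CAD → USD:
USD 83,896,000.00 ÷ 1.1786 = GBP 71,182,759.21
GBP 71,182,759.21 × 1.5404 = CAD 109,649,922.28
CAD 109,649,922.28 ÷ 1.2736 = USD 86,094,474.15
Profit = USD 86,094,474.15 − USD 83,896,000.00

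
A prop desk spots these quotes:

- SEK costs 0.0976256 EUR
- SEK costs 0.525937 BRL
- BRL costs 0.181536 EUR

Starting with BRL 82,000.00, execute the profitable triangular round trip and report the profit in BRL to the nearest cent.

Profit: BRL 1,845.76

Profitable loop is BRL → SEK → EUR → BRL:
BRL 82,000.00 ÷ 0.525937 = SEK 155,912.21
SEK 155,912.21 × 0.0976256 = EUR 15,221.02
EUR 15,221.02 ÷ 0.181536 = BRL 83,845.76
Profit = BRL 83,845.76 − BRL 82,000.00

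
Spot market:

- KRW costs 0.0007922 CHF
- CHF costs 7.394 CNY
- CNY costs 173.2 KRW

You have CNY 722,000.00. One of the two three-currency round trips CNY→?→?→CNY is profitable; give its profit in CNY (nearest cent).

Profit: CNY 10,486.07

Profitable loop is CNY → KRW → CHF → CNY:
CNY 722,000.00 × 173.2 = KRW 125,050,400
KRW 125,050,400 × 0.0007922 = CHF 99,064.93
CHF 99,064.93 × 7.394 = CNY 732,486.07
Profit = CNY 732,486.07 − CNY 722,000.00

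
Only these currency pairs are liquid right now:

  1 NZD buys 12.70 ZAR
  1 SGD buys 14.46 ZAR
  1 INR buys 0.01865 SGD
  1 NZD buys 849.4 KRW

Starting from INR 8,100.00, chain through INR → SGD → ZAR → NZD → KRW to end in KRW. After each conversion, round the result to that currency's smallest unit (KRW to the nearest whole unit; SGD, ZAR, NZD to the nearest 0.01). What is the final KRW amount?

INR 8,100.00 × 0.01865 = SGD 151.06
SGD 151.06 × 14.46 = ZAR 2,184.33
ZAR 2,184.33 ÷ 12.70 = NZD 171.99
NZD 171.99 × 849.4 = KRW 146,088

KRW 146,088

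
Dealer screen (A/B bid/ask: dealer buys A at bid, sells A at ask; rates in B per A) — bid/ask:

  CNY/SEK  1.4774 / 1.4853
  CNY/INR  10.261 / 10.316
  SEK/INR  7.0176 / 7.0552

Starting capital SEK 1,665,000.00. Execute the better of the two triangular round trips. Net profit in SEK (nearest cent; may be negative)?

Best loop SEK → INR → CNY → SEK:
SEK 1,665,000.00 × 7.0176 (sell SEK at bid) = INR 11,684,304.00
INR 11,684,304.00 ÷ 10.316 (buy CNY at ask) = CNY 1,132,639.01
CNY 1,132,639.01 × 1.4774 (sell CNY at bid) = SEK 1,673,360.87

Net profit: SEK 8,360.87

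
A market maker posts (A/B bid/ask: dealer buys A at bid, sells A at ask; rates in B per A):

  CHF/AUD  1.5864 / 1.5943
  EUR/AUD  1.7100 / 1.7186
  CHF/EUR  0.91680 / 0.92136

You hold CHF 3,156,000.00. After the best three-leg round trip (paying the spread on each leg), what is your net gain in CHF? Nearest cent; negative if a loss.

Net profit: CHF 5,881.10

Best loop CHF → AUD → EUR → CHF:
CHF 3,156,000.00 × 1.5864 (sell CHF at bid) = AUD 5,006,678.40
AUD 5,006,678.40 ÷ 1.7186 (buy EUR at ask) = EUR 2,913,230.77
EUR 2,913,230.77 ÷ 0.92136 (buy CHF at ask) = CHF 3,161,881.10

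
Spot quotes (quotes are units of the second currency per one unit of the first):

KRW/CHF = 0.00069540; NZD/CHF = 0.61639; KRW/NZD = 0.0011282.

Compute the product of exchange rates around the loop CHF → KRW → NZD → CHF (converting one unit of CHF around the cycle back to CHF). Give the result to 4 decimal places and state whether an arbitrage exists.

1.0000 (no arbitrage)

Around CHF → KRW → NZD → CHF: 1 ÷ 0.00069540 × 0.0011282 × 0.61639 = 1.000016
Product ≈ 1 (deviation 0.002%, within rounding noise).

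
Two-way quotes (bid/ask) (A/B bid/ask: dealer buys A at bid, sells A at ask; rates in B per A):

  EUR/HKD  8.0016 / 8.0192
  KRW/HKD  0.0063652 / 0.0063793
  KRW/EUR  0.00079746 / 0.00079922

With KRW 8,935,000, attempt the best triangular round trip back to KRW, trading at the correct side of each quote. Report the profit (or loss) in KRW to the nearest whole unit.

Best loop KRW → EUR → HKD → KRW:
KRW 8,935,000 × 0.00079746 (sell KRW at bid) = EUR 7,125.31
EUR 7,125.31 × 8.0016 (sell EUR at bid) = HKD 57,013.84
HKD 57,013.84 ÷ 0.0063793 (buy KRW at ask) = KRW 8,937,319

Net profit: KRW 2,319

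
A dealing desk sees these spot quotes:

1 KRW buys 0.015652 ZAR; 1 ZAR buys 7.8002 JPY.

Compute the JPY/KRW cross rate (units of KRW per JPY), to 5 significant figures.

1 JPY ÷ 7.8002 = 0.128202 ZAR
0.128202 ZAR ÷ 0.015652 = 8.19076 KRW

JPY/KRW = 8.1908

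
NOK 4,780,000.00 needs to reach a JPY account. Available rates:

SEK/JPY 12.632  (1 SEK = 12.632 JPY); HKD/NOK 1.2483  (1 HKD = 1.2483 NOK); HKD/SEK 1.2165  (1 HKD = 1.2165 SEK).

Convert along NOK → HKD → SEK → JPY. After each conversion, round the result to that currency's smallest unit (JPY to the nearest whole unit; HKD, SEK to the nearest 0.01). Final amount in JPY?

JPY 58,842,776

NOK 4,780,000.00 ÷ 1.2483 = HKD 3,829,207.72
HKD 3,829,207.72 × 1.2165 = SEK 4,658,231.19
SEK 4,658,231.19 × 12.632 = JPY 58,842,776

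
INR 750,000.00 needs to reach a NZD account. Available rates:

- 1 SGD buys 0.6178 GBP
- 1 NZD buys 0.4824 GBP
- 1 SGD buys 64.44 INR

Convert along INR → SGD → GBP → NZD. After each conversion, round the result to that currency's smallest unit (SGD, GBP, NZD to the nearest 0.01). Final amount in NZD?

INR 750,000.00 ÷ 64.44 = SGD 11,638.73
SGD 11,638.73 × 0.6178 = GBP 7,190.41
GBP 7,190.41 ÷ 0.4824 = NZD 14,905.49

NZD 14,905.49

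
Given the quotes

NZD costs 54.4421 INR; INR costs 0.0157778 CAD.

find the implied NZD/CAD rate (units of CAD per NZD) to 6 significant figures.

1 NZD × 54.4421 = 54.4421 INR
54.4421 INR × 0.0157778 = 0.858977 CAD

NZD/CAD = 0.858977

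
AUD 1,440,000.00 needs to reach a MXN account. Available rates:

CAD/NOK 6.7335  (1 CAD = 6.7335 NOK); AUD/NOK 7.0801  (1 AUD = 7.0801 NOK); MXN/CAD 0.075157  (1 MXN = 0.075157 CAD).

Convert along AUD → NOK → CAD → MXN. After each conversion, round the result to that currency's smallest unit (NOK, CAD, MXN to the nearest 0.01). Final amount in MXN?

MXN 20,146,127.71

AUD 1,440,000.00 × 7.0801 = NOK 10,195,344.00
NOK 10,195,344.00 ÷ 6.7335 = CAD 1,514,122.52
CAD 1,514,122.52 ÷ 0.075157 = MXN 20,146,127.71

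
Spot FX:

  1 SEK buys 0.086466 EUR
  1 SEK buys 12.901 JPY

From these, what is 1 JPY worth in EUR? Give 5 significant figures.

1 JPY ÷ 12.901 = 0.0775134 SEK
0.0775134 SEK × 0.086466 = 0.00670227 EUR

JPY/EUR = 0.0067023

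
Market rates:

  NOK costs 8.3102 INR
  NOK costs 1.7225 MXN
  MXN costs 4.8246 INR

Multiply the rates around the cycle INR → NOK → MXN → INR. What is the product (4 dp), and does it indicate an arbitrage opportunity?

1.0000 (no arbitrage)

Around INR → NOK → MXN → INR: 1 ÷ 8.3102 × 1.7225 × 4.8246 = 1.000021
Product ≈ 1 (deviation 0.002%, within rounding noise).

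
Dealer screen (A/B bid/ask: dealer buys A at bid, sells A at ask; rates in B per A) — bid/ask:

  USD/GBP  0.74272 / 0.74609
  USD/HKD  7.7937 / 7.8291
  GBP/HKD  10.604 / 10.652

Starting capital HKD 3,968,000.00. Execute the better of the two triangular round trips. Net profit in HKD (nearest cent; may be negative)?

Best loop HKD → USD → GBP → HKD:
HKD 3,968,000.00 ÷ 7.8291 (buy USD at ask) = USD 506,827.09
USD 506,827.09 × 0.74272 (sell USD at bid) = GBP 376,430.62
GBP 376,430.62 × 10.604 (sell GBP at bid) = HKD 3,991,670.28

Net profit: HKD 23,670.28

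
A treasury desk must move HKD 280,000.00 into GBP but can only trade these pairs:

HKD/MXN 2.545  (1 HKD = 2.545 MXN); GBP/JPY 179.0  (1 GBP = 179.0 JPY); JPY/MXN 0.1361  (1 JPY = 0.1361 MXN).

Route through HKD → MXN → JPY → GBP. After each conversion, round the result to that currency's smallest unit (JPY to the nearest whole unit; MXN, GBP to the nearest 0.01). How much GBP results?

HKD 280,000.00 × 2.545 = MXN 712,600.00
MXN 712,600.00 ÷ 0.1361 = JPY 5,235,856
JPY 5,235,856 ÷ 179.0 = GBP 29,250.59

GBP 29,250.59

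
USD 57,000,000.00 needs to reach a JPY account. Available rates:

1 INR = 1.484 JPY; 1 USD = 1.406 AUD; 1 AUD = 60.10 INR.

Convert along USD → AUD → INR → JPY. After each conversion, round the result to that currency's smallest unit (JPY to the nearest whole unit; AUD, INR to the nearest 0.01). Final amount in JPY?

USD 57,000,000.00 × 1.406 = AUD 80,142,000.00
AUD 80,142,000.00 × 60.10 = INR 4,816,534,200.00
INR 4,816,534,200.00 × 1.484 = JPY 7,147,736,753

JPY 7,147,736,753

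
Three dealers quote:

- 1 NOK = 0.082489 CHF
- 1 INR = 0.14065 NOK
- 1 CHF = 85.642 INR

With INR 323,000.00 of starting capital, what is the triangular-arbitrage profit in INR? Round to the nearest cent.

Profitable loop is INR → CHF → NOK → INR:
INR 323,000.00 ÷ 85.642 = CHF 3,771.51
CHF 3,771.51 ÷ 0.082489 = NOK 45,721.42
NOK 45,721.42 ÷ 0.14065 = INR 325,072.29
Profit = INR 325,072.29 − INR 323,000.00

Profit: INR 2,072.29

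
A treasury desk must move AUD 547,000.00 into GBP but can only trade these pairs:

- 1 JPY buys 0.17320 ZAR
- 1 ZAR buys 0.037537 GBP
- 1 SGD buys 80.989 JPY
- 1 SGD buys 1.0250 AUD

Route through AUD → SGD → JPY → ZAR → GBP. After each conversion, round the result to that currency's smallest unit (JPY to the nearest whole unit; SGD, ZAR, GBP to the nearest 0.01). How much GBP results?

GBP 280,993.93

AUD 547,000.00 ÷ 1.0250 = SGD 533,658.54
SGD 533,658.54 × 80.989 = JPY 43,220,471
JPY 43,220,471 × 0.17320 = ZAR 7,485,785.58
ZAR 7,485,785.58 × 0.037537 = GBP 280,993.93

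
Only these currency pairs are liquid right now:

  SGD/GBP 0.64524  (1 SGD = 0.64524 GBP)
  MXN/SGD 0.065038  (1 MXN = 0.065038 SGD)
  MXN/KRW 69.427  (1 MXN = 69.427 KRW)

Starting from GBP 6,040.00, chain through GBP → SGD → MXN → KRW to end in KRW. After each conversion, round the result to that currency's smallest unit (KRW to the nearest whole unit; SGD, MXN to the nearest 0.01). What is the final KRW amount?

GBP 6,040.00 ÷ 0.64524 = SGD 9,360.86
SGD 9,360.86 ÷ 0.065038 = MXN 143,929.09
MXN 143,929.09 × 69.427 = KRW 9,992,565

KRW 9,992,565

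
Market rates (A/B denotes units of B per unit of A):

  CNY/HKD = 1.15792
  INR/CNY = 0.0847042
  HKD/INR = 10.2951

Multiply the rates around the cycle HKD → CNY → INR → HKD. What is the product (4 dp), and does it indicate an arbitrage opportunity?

Around HKD → CNY → INR → HKD: 1 ÷ 1.15792 ÷ 0.0847042 ÷ 10.2951 = 0.990344
Product < 1; profitable direction is HKD → INR → CNY → HKD.

0.9903 (arbitrage exists)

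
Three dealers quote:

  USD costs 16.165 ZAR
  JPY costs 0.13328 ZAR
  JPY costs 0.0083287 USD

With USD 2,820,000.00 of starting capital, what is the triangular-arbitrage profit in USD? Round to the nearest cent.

Profit: USD 28,636.62

Profitable loop is USD → ZAR → JPY → USD:
USD 2,820,000.00 × 16.165 = ZAR 45,585,300.00
ZAR 45,585,300.00 ÷ 0.13328 = JPY 342,026,561
JPY 342,026,561 × 0.0083287 = USD 2,848,636.62
Profit = USD 2,848,636.62 − USD 2,820,000.00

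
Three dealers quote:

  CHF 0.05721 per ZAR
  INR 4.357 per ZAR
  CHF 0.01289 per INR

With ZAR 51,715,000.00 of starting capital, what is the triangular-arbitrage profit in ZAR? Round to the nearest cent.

Profit: ZAR 965,270.89

Profitable loop is ZAR → CHF → INR → ZAR:
ZAR 51,715,000.00 × 0.05721 = CHF 2,958,615.15
CHF 2,958,615.15 ÷ 0.01289 = INR 229,527,940.26
INR 229,527,940.26 ÷ 4.357 = ZAR 52,680,270.89
Profit = ZAR 52,680,270.89 − ZAR 51,715,000.00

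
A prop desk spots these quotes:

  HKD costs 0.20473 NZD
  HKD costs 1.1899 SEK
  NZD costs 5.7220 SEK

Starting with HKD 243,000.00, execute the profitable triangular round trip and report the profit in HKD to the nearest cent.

Profitable loop is HKD → SEK → NZD → HKD:
HKD 243,000.00 × 1.1899 = SEK 289,145.70
SEK 289,145.70 ÷ 5.7220 = NZD 50,532.28
NZD 50,532.28 ÷ 0.20473 = HKD 246,824.01
Profit = HKD 246,824.01 − HKD 243,000.00

Profit: HKD 3,824.01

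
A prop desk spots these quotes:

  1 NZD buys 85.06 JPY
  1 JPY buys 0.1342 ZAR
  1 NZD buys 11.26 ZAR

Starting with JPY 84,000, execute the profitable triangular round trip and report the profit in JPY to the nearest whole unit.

Profit: JPY 1,157

Profitable loop is JPY → ZAR → NZD → JPY:
JPY 84,000 × 0.1342 = ZAR 11,272.80
ZAR 11,272.80 ÷ 11.26 = NZD 1,001.14
NZD 1,001.14 × 85.06 = JPY 85,157
Profit = JPY 85,157 − JPY 84,000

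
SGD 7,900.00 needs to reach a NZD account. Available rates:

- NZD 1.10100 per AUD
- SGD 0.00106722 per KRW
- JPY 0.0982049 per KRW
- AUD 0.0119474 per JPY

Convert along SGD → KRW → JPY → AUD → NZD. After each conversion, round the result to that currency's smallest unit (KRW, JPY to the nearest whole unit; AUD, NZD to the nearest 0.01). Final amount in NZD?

SGD 7,900.00 ÷ 0.00106722 = KRW 7,402,410
KRW 7,402,410 × 0.0982049 = JPY 726,953
JPY 726,953 × 0.0119474 = AUD 8,685.20
AUD 8,685.20 × 1.10100 = NZD 9,562.41

NZD 9,562.41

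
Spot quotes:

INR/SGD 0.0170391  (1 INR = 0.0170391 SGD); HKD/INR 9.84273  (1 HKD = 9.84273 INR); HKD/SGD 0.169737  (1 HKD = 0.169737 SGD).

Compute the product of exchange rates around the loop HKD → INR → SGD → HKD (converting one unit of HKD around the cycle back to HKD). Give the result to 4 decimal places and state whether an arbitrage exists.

0.9881 (arbitrage exists)

Around HKD → INR → SGD → HKD: 1 × 9.84273 × 0.0170391 ÷ 0.169737 = 0.988065
Product < 1; profitable direction is HKD → SGD → INR → HKD.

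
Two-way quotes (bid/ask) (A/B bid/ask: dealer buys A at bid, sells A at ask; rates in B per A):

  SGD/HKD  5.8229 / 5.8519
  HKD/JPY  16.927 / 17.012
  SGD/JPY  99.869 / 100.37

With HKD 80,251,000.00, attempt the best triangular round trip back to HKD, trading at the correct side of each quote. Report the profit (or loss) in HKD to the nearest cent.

Best loop HKD → SGD → JPY → HKD:
HKD 80,251,000.00 ÷ 5.8519 (buy SGD at ask) = SGD 13,713,665.65
SGD 13,713,665.65 × 99.869 (sell SGD at bid) = JPY 1,369,570,075
JPY 1,369,570,075 ÷ 17.012 (buy HKD at ask) = HKD 80,506,117.71

Net profit: HKD 255,117.71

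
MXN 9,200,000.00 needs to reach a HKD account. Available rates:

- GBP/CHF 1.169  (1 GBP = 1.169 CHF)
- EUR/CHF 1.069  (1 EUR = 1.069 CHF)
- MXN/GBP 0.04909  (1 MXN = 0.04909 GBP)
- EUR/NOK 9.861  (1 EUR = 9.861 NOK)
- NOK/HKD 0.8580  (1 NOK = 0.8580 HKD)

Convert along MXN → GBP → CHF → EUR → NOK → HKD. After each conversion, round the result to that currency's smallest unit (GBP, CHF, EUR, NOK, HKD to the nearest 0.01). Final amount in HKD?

MXN 9,200,000.00 × 0.04909 = GBP 451,628.00
GBP 451,628.00 × 1.169 = CHF 527,953.13
CHF 527,953.13 ÷ 1.069 = EUR 493,875.71
EUR 493,875.71 × 9.861 = NOK 4,870,108.38
NOK 4,870,108.38 × 0.8580 = HKD 4,178,552.99

HKD 4,178,552.99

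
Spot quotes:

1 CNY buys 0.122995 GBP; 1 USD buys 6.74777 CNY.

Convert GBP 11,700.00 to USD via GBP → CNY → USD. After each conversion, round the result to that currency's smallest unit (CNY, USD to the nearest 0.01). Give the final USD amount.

GBP 11,700.00 ÷ 0.122995 = CNY 95,125.82
CNY 95,125.82 ÷ 6.74777 = USD 14,097.37

USD 14,097.37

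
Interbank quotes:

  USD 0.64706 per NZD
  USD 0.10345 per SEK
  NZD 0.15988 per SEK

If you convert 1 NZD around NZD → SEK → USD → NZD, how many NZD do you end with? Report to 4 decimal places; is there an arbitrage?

1.0000 (no arbitrage)

Around NZD → SEK → USD → NZD: 1 ÷ 0.15988 × 0.10345 ÷ 0.64706 = 0.999981
Product ≈ 1 (deviation 0.002%, within rounding noise).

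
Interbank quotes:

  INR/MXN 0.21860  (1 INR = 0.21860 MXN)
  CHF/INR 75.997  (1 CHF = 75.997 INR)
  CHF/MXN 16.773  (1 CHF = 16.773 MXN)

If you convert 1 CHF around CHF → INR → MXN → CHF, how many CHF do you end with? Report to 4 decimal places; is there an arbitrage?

Around CHF → INR → MXN → CHF: 1 × 75.997 × 0.21860 ÷ 16.773 = 0.990458
Product < 1; profitable direction is CHF → MXN → INR → CHF.

0.9905 (arbitrage exists)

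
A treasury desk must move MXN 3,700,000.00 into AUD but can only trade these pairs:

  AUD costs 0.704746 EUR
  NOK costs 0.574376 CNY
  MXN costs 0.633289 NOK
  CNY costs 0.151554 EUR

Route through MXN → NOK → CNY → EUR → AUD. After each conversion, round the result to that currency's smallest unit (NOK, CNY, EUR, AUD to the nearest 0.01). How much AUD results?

MXN 3,700,000.00 × 0.633289 = NOK 2,343,169.30
NOK 2,343,169.30 × 0.574376 = CNY 1,345,860.21
CNY 1,345,860.21 × 0.151554 = EUR 203,970.50
EUR 203,970.50 ÷ 0.704746 = AUD 289,424.13

AUD 289,424.13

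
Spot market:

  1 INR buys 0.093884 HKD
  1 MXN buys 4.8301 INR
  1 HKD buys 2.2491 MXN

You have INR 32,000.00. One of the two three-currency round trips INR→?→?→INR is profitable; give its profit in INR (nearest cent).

Profit: INR 636.72

Profitable loop is INR → HKD → MXN → INR:
INR 32,000.00 × 0.093884 = HKD 3,004.29
HKD 3,004.29 × 2.2491 = MXN 6,756.94
MXN 6,756.94 × 4.8301 = INR 32,636.72
Profit = INR 32,636.72 − INR 32,000.00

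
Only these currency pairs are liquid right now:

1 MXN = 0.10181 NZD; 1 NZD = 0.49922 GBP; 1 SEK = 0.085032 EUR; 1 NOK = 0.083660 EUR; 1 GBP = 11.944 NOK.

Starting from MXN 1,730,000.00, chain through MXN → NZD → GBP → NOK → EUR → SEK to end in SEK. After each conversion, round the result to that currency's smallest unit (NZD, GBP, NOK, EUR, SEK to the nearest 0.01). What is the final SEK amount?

SEK 1,033,269.95

MXN 1,730,000.00 × 0.10181 = NZD 176,131.30
NZD 176,131.30 × 0.49922 = GBP 87,928.27
GBP 87,928.27 × 11.944 = NOK 1,050,215.26
NOK 1,050,215.26 × 0.083660 = EUR 87,861.01
EUR 87,861.01 ÷ 0.085032 = SEK 1,033,269.95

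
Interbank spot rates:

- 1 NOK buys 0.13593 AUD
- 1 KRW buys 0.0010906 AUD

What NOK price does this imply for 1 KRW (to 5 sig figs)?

1 KRW × 0.0010906 = 0.0010906 AUD
0.0010906 AUD ÷ 0.13593 = 0.00802325 NOK

KRW/NOK = 0.0080232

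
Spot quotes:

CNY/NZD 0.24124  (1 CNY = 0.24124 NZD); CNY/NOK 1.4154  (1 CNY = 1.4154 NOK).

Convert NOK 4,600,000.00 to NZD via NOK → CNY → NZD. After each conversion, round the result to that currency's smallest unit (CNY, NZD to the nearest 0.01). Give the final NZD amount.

NOK 4,600,000.00 ÷ 1.4154 = CNY 3,249,964.67
CNY 3,249,964.67 × 0.24124 = NZD 784,021.48

NZD 784,021.48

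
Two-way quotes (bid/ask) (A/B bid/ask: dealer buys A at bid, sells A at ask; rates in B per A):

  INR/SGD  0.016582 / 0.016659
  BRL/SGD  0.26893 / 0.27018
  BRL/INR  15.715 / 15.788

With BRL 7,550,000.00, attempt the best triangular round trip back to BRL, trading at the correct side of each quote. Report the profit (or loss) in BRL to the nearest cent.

Net profit: BRL 169,873.03

Best loop BRL → SGD → INR → BRL:
BRL 7,550,000.00 × 0.26893 (sell BRL at bid) = SGD 2,030,421.50
SGD 2,030,421.50 ÷ 0.016659 (buy INR at ask) = INR 121,881,355.42
INR 121,881,355.42 ÷ 15.788 (buy BRL at ask) = BRL 7,719,873.03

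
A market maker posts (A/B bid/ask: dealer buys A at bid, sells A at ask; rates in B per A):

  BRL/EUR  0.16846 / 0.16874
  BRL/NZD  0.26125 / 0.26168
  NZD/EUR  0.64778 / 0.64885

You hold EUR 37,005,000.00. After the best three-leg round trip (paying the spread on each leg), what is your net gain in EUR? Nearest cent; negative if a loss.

Best loop EUR → BRL → NZD → EUR:
EUR 37,005,000.00 ÷ 0.16874 (buy BRL at ask) = BRL 219,301,884.56
BRL 219,301,884.56 × 0.26125 (sell BRL at bid) = NZD 57,292,617.34
NZD 57,292,617.34 × 0.64778 (sell NZD at bid) = EUR 37,113,011.66

Net profit: EUR 108,011.66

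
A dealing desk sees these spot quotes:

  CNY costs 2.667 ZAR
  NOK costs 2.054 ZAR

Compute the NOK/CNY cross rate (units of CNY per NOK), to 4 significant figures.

NOK/CNY = 0.7702

1 NOK × 2.054 = 2.054 ZAR
2.054 ZAR ÷ 2.667 = 0.770154 CNY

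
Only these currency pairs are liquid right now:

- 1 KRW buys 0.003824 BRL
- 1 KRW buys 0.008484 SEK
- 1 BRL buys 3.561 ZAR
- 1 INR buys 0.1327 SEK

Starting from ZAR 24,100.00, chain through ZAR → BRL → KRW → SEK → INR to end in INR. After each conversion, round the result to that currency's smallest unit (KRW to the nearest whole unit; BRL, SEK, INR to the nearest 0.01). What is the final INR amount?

INR 113,150.64

ZAR 24,100.00 ÷ 3.561 = BRL 6,767.76
BRL 6,767.76 ÷ 0.003824 = KRW 1,769,812
KRW 1,769,812 × 0.008484 = SEK 15,015.09
SEK 15,015.09 ÷ 0.1327 = INR 113,150.64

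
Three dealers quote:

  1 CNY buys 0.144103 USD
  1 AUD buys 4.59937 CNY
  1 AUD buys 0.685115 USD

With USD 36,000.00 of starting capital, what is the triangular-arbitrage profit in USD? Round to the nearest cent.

Profitable loop is USD → CNY → AUD → USD:
USD 36,000.00 ÷ 0.144103 = CNY 249,821.31
CNY 249,821.31 ÷ 4.59937 = AUD 54,316.42
AUD 54,316.42 × 0.685115 = USD 37,212.99
Profit = USD 37,212.99 − USD 36,000.00

Profit: USD 1,212.99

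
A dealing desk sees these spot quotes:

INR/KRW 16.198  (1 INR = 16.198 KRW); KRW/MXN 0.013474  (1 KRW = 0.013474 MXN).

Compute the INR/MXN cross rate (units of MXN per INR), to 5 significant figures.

INR/MXN = 0.21825

1 INR × 16.198 = 16.198 KRW
16.198 KRW × 0.013474 = 0.218252 MXN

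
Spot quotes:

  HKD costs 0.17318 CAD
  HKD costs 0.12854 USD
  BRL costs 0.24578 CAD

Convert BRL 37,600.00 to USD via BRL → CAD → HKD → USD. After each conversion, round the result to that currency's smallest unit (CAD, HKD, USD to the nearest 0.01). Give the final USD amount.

USD 6,859.22

BRL 37,600.00 × 0.24578 = CAD 9,241.33
CAD 9,241.33 ÷ 0.17318 = HKD 53,362.57
HKD 53,362.57 × 0.12854 = USD 6,859.22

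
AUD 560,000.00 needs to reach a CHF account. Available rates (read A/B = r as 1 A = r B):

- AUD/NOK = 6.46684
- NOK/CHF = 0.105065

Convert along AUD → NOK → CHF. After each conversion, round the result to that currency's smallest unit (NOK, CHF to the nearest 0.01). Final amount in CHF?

AUD 560,000.00 × 6.46684 = NOK 3,621,430.40
NOK 3,621,430.40 × 0.105065 = CHF 380,485.58

CHF 380,485.58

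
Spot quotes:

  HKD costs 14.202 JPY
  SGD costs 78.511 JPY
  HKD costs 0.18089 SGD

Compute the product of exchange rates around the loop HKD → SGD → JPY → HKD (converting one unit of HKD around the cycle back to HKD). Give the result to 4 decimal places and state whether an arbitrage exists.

1.0000 (no arbitrage)

Around HKD → SGD → JPY → HKD: 1 × 0.18089 × 78.511 ÷ 14.202 = 0.999990
Product ≈ 1 (deviation 0.001%, within rounding noise).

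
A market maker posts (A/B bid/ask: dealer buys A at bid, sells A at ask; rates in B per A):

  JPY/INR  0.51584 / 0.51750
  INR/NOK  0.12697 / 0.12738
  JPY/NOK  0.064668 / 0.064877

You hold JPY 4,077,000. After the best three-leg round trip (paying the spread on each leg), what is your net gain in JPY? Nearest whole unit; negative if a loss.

Best loop JPY → INR → NOK → JPY:
JPY 4,077,000 × 0.51584 (sell JPY at bid) = INR 2,103,079.68
INR 2,103,079.68 × 0.12697 (sell INR at bid) = NOK 267,028.03
NOK 267,028.03 ÷ 0.064877 (buy JPY at ask) = JPY 4,115,912

Net profit: JPY 38,912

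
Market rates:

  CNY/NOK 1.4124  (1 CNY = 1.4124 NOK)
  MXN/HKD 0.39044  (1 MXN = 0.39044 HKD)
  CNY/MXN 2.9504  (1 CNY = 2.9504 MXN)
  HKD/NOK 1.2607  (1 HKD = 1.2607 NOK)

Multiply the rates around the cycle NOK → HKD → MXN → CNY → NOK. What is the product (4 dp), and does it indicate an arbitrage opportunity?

0.9725 (arbitrage exists)

Around NOK → HKD → MXN → CNY → NOK: 1 ÷ 1.2607 ÷ 0.39044 ÷ 2.9504 × 1.4124 = 0.972547
Product < 1; profitable direction is NOK → CNY → MXN → HKD → NOK.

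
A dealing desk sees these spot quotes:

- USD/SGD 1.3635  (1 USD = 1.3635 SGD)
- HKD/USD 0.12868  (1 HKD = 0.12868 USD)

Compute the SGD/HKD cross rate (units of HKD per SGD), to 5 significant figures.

1 SGD ÷ 1.3635 = 0.733407 USD
0.733407 USD ÷ 0.12868 = 5.69946 HKD

SGD/HKD = 5.6995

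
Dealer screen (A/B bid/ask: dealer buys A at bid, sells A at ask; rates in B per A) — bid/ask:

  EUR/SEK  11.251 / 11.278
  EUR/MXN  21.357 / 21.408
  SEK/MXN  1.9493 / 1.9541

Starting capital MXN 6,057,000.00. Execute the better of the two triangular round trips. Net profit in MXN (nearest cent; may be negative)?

Best loop MXN → EUR → SEK → MXN:
MXN 6,057,000.00 ÷ 21.408 (buy EUR at ask) = EUR 282,931.61
EUR 282,931.61 × 11.251 (sell EUR at bid) = SEK 3,183,263.59
SEK 3,183,263.59 × 1.9493 (sell SEK at bid) = MXN 6,205,135.72

Net profit: MXN 148,135.72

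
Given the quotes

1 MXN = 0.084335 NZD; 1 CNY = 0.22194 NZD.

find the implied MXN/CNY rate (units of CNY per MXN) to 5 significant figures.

1 MXN × 0.084335 = 0.084335 NZD
0.084335 NZD ÷ 0.22194 = 0.37999 CNY

MXN/CNY = 0.37999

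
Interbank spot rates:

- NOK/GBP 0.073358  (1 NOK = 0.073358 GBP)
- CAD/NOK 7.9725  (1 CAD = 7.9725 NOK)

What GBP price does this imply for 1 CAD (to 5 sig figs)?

1 CAD × 7.9725 = 7.9725 NOK
7.9725 NOK × 0.073358 = 0.584847 GBP

CAD/GBP = 0.58485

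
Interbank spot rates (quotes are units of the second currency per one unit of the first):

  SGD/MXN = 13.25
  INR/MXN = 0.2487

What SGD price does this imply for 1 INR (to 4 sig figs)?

1 INR × 0.2487 = 0.2487 MXN
0.2487 MXN ÷ 13.25 = 0.0187698 SGD

INR/SGD = 0.01877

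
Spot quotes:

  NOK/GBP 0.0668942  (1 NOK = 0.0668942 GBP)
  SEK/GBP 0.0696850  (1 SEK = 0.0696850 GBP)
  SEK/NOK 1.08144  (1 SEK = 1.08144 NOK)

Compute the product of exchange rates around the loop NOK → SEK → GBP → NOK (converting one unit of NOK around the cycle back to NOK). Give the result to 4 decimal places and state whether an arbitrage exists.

Around NOK → SEK → GBP → NOK: 1 ÷ 1.08144 × 0.0696850 ÷ 0.0668942 = 0.963271
Product < 1; profitable direction is NOK → GBP → SEK → NOK.

0.9633 (arbitrage exists)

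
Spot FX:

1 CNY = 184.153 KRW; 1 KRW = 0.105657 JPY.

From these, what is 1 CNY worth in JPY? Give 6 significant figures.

1 CNY × 184.153 = 184.153 KRW
184.153 KRW × 0.105657 = 19.4571 JPY

CNY/JPY = 19.4571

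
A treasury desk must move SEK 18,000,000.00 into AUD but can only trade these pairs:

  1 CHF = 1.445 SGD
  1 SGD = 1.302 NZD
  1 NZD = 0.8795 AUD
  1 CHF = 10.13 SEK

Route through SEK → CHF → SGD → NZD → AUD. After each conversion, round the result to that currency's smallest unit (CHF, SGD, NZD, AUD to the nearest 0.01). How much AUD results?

SEK 18,000,000.00 ÷ 10.13 = CHF 1,776,900.30
CHF 1,776,900.30 × 1.445 = SGD 2,567,620.93
SGD 2,567,620.93 × 1.302 = NZD 3,343,042.45
NZD 3,343,042.45 × 0.8795 = AUD 2,940,205.83

AUD 2,940,205.83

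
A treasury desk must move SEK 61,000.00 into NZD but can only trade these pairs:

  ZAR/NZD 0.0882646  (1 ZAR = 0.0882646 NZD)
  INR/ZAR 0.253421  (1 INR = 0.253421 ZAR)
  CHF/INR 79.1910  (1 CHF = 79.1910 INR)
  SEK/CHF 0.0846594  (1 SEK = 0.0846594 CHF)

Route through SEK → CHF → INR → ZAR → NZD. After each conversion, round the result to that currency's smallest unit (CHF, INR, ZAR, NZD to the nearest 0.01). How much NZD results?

NZD 9,147.65

SEK 61,000.00 × 0.0846594 = CHF 5,164.22
CHF 5,164.22 × 79.1910 = INR 408,959.75
INR 408,959.75 × 0.253421 = ZAR 103,638.99
ZAR 103,638.99 × 0.0882646 = NZD 9,147.65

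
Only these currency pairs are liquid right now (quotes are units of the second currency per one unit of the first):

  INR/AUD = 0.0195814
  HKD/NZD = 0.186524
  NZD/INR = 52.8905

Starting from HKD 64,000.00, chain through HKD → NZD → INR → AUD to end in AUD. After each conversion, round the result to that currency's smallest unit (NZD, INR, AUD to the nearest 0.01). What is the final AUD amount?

AUD 12,363.35

HKD 64,000.00 × 0.186524 = NZD 11,937.54
NZD 11,937.54 × 52.8905 = INR 631,382.46
INR 631,382.46 × 0.0195814 = AUD 12,363.35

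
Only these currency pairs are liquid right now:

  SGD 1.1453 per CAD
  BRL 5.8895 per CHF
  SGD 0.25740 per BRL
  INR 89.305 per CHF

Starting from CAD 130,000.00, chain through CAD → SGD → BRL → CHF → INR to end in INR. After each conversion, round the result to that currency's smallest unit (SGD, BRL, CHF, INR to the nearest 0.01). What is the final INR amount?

CAD 130,000.00 × 1.1453 = SGD 148,889.00
SGD 148,889.00 ÷ 0.25740 = BRL 578,434.34
BRL 578,434.34 ÷ 5.8895 = CHF 98,214.51
CHF 98,214.51 × 89.305 = INR 8,771,046.82

INR 8,771,046.82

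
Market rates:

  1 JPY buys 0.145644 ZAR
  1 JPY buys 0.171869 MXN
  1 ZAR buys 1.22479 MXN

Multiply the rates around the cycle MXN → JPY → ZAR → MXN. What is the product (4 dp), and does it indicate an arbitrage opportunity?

Around MXN → JPY → ZAR → MXN: 1 ÷ 0.171869 × 0.145644 × 1.22479 = 1.037903
Product > 1; profitable direction is MXN → JPY → ZAR → MXN.

1.0379 (arbitrage exists)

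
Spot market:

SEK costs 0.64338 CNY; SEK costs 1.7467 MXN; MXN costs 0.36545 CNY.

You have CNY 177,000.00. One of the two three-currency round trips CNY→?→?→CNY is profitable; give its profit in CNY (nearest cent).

Profitable loop is CNY → MXN → SEK → CNY:
CNY 177,000.00 ÷ 0.36545 = MXN 484,334.38
MXN 484,334.38 ÷ 1.7467 = SEK 277,285.39
SEK 277,285.39 × 0.64338 = CNY 178,399.87
Profit = CNY 178,399.87 − CNY 177,000.00

Profit: CNY 1,399.87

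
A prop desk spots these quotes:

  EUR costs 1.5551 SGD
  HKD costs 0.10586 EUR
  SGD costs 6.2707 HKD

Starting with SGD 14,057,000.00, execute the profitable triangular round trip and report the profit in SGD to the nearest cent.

Profitable loop is SGD → HKD → EUR → SGD:
SGD 14,057,000.00 × 6.2707 = HKD 88,147,229.90
HKD 88,147,229.90 × 0.10586 = EUR 9,331,265.76
EUR 9,331,265.76 × 1.5551 = SGD 14,511,051.38
Profit = SGD 14,511,051.38 − SGD 14,057,000.00

Profit: SGD 454,051.38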